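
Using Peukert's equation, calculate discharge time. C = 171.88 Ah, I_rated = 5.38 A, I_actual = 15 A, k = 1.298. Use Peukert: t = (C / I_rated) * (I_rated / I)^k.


Step 1: t_rated = C / I_rated = 171.88 / 5.38 = 31.948 hr
Step 2: ratio = 5.38 / 15 = 0.35867
Step 3: ratio^k = 0.35867^1.298 = 0.26424
Step 4: t = t_rated * ratio^k = 31.948 * 0.26424 = 8.442 hr

8.442 hr


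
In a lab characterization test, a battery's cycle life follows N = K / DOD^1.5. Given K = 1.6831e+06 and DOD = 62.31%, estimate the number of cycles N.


Step 1: DOD^1.5 = 62.31^1.5 = 491.85
Step 2: N = 1.6831e+06 / 491.85 = 3422 cycles

3422 cycles


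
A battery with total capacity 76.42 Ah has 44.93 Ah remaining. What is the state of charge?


SOC% = 44.93 / 76.42 * 100 = 58.79%

58.79%


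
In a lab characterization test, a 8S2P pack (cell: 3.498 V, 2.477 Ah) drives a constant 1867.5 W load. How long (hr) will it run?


Step 1: E_pack = Ns * V_cell * Np * C_cell = 8 * 3.498 * 2 * 2.477 = 138.63 Wh
Step 2: t = E_pack / P = 138.63 / 1867.5 = 0.07423 hr

0.07423 hr


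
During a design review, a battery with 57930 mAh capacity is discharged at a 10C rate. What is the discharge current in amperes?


Convert: capacity = 57930 mAh = 57.93 Ah
At 10C: I = 10 * 57.93 Ah = 579.3 A

579.3 A


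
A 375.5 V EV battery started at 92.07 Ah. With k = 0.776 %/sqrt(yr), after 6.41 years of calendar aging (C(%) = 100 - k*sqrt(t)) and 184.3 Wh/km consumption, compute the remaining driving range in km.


Step 1: capacity retention = 100 - 0.776 * sqrt(6.41) = 100 - 0.776 * 2.5318 = 98.035%
Step 2: C_now = 92.07 * 98.035/100 = 90.261 Ah
Step 3: E_pack = V * C_now = 375.5 * 90.261 = 33893 Wh
Step 4: range = E_pack / consumption = 33893 / 184.3 = 183.9 km

183.9 km


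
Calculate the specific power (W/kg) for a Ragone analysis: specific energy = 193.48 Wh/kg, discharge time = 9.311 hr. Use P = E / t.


P_specific = E / t = 193.48 / 9.311 = 20.78 W/kg

20.78 W/kg


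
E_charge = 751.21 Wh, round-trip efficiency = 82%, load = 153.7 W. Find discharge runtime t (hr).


Step 1: E_discharge = eta/100 * E_charge = 82/100 * 751.21 = 615.99 Wh
Step 2: t = E_discharge / P = 615.99 / 153.7 = 4.008 hr

4.008 hr


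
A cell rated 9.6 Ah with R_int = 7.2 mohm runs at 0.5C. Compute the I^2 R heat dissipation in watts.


Convert: R = 7.2 mohm = 0.0072 ohm
Step 1: I = C_rate * capacity = 0.5 * 9.6 = 4.8 A
Step 2: Q = I^2 * R = 4.8^2 * 0.0072 = 23.04 * 0.0072 = 0.1659 W

0.1659 W


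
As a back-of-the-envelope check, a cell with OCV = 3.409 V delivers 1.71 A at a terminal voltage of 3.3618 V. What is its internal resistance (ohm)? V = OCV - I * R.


R = (OCV - V) / I = (3.409 - 3.3618) / 1.71 = 0.02760 ohm

0.02760 ohm


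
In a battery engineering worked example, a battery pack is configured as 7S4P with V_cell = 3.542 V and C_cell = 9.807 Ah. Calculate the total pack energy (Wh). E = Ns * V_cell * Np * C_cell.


V_pack = 7 * 3.542 = 24.794 V
C_pack = 4 * 9.807 = 39.228 Ah
E = V_pack * C_pack = 24.794 * 39.228 = 972.6 Wh

972.6 Wh


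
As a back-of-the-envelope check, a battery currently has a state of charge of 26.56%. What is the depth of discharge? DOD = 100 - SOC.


Complement of SOC: DOD = 100% - 26.56% = 73.44%

73.44%


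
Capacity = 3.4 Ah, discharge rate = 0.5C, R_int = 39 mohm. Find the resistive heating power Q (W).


Convert: R = 39 mohm = 0.039 ohm
Step 1: I = C_rate * capacity = 0.5 * 3.4 = 1.7 A
Step 2: Q = I^2 * R = 1.7^2 * 0.039 = 2.89 * 0.039 = 0.1127 W

0.1127 W


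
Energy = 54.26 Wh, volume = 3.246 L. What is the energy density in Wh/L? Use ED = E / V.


ED = E / V = 54.26 / 3.246 = 16.72 Wh/L

16.72 Wh/L


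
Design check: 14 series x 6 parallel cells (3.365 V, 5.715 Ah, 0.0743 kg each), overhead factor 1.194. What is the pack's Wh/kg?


Step 1: V_pack = 14 * 3.365 = 47.11 V
Step 2: C_pack = 6 * 5.715 = 34.29 Ah
Step 3: E_pack = V_pack * C_pack = 47.11 * 34.29 = 1615.4 Wh
Step 4: m_pack = 14 * 6 * 0.0743 * 1.194 = 7.452 kg
Step 5: ED = E_pack / m_pack = 1615.4 / 7.452 = 216.8 Wh/kg

216.8 Wh/kg


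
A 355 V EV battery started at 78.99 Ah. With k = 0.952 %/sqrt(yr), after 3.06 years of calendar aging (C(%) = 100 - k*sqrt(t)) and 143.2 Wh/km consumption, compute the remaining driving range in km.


Step 1: capacity retention = 100 - 0.952 * sqrt(3.06) = 100 - 0.952 * 1.7493 = 98.335%
Step 2: C_now = 78.99 * 98.335/100 = 77.675 Ah
Step 3: E_pack = V * C_now = 355 * 77.675 = 27575 Wh
Step 4: range = E_pack / consumption = 27575 / 143.2 = 192.6 km

192.6 km


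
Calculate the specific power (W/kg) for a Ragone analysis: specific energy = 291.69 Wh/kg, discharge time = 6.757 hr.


P_specific = E / t = 291.69 / 6.757 = 43.17 W/kg

43.17 W/kg


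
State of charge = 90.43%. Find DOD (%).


DOD = 100 - SOC = 100 - 90.43 = 9.57%

9.57%


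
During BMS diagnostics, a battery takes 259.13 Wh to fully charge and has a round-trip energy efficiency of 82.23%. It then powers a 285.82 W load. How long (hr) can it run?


Step 1: E_discharge = eta/100 * E_charge = 82.23/100 * 259.13 = 213.08 Wh
Step 2: t = E_discharge / P = 213.08 / 285.82 = 0.7455 hr

0.7455 hr


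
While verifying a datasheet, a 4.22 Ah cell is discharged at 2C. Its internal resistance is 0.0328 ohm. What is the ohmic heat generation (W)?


Step 1: I = C_rate * capacity = 2 * 4.22 = 8.44 A
Step 2: Q = I^2 * R = 8.44^2 * 0.0328 = 71.234 * 0.0328 = 2.336 W

2.336 W


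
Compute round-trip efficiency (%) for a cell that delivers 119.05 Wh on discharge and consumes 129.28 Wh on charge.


eta_e = E_dis / E_chg * 100 = 119.05 / 129.28 * 100 = 92.09%

92.09%


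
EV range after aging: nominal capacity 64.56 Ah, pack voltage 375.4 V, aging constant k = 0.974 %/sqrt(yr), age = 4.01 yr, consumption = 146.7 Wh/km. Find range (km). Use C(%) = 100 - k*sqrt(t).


Step 1: capacity retention = 100 - 0.974 * sqrt(4.01) = 100 - 0.974 * 2.0025 = 98.05%
Step 2: C_now = 64.56 * 98.05/100 = 63.301 Ah
Step 3: E_pack = V * C_now = 375.4 * 63.301 = 23763 Wh
Step 4: range = E_pack / consumption = 23763 / 146.7 = 162.0 km

162.0 km


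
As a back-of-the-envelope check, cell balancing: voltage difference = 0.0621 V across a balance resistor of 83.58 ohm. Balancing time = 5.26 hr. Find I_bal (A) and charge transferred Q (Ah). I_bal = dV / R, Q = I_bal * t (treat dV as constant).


I_bal = dV / R = 0.0621 / 83.58 = 7.4300e-04 A
Q = I_bal * t = 7.4300e-04 * 5.26 = 0.003908 Ah

I=7.4300e-04 A, Q=0.003908 Ah


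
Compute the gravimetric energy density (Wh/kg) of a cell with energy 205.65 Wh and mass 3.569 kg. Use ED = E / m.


Specific energy = 205.65 Wh / 3.569 kg = 57.62 Wh/kg

57.62 Wh/kg


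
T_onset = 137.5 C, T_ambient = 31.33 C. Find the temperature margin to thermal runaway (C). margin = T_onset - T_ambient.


margin = T_onset - T_ambient = 137.5 - 31.33 = 106.17 C

106.17 C


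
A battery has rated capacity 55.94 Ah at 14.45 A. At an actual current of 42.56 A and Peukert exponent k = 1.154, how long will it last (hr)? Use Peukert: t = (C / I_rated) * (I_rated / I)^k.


t_rated = C / I_rated = 55.94 / 14.45 = 3.8713 hr
(I_rated/I)^k = (0.33952)^1.154 = 0.28749
t = t_rated * (I_rated/I)^k = 3.8713 * 0.28749 = 1.113 hr

1.113 hr


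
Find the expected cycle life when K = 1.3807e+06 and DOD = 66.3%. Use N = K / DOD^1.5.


Step 1: DOD^1.5 = 66.3^1.5 = 539.85
Step 2: N = 1.3807e+06 / 539.85 = 2558 cycles

2558 cycles


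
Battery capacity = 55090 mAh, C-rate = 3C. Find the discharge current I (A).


Convert: capacity = 55090 mAh = 55.09 Ah
At 3C: I = 3 * 55.09 Ah = 165.27 A

165.27 A


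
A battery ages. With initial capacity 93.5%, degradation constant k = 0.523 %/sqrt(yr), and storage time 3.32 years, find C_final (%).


Step 1: sqrt(3.32 yr) = 1.8221
Step 2: drop = 0.523 * 1.8221 = 0.95296
Step 3: C_final = 93.5 - 0.95296 = 92.55%

92.55%


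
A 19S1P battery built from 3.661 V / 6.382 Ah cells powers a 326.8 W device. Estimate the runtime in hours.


Step 1: E_pack = Ns * V_cell * Np * C_cell = 19 * 3.661 * 1 * 6.382 = 443.93 Wh
Step 2: t = E_pack / P = 443.93 / 326.8 = 1.358 hr

1.358 hr


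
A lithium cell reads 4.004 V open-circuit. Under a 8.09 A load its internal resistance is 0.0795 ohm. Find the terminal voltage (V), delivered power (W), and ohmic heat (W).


Step 1: V_terminal = OCV - I*R = 4.004 - 8.09 * 0.0795 = 3.3608 V
Step 2: P_out = V_terminal * I = 3.3608 * 8.09 = 27.19 W
Step 3: Q = I^2 * R = 8.09^2 * 0.0795 = 5.203 W

V=3.3608 V, P=27.19 W, Q=5.203 W


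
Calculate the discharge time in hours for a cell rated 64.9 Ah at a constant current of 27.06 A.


t = capacity / current = 64.9 / 27.06 = 2.398 hr

2.398 hr


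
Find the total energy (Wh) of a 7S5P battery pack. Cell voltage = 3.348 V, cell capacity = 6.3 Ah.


V_pack = 7 * 3.348 = 23.436 V
C_pack = 5 * 6.3 = 31.5 Ah
E = V_pack * C_pack = 23.436 * 31.5 = 738.2 Wh

738.2 Wh


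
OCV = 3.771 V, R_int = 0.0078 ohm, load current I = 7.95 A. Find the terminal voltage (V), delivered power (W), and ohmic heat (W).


Step 1: V_terminal = OCV - I*R = 3.771 - 7.95 * 0.0078 = 3.709 V
Step 2: P_out = V_terminal * I = 3.709 * 7.95 = 29.49 W
Step 3: Q = I^2 * R = 7.95^2 * 0.0078 = 0.4930 W

V=3.709 V, P=29.49 W, Q=0.4930 W


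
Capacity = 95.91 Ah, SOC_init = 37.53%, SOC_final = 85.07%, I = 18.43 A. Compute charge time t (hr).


delta_Ah = 95.91 * (85.07 - 37.53) / 100 = 45.596 Ah
t = delta_Ah / I = 45.596 / 18.43 = 2.474 hr

2.474 hr


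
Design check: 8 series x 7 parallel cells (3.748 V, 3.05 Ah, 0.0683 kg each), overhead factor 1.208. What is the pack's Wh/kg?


Step 1: V_pack = 8 * 3.748 = 29.984 V
Step 2: C_pack = 7 * 3.05 = 21.35 Ah
Step 3: E_pack = V_pack * C_pack = 29.984 * 21.35 = 640.16 Wh
Step 4: m_pack = 8 * 7 * 0.0683 * 1.208 = 4.6204 kg
Step 5: ED = E_pack / m_pack = 640.16 / 4.6204 = 138.6 Wh/kg

138.6 Wh/kg


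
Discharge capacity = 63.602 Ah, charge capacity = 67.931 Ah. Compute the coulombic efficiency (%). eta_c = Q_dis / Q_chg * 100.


Coulombic efficiency = 63.602/67.931 * 100% = 93.63%

93.63%


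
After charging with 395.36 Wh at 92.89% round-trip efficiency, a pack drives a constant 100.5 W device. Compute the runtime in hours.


Step 1: E_discharge = eta/100 * E_charge = 92.89/100 * 395.36 = 367.25 Wh
Step 2: t = E_discharge / P = 367.25 / 100.5 = 3.654 hr

3.654 hr


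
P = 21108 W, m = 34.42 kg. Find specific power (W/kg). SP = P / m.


Specific power = 21108 W / 34.42 kg = 613.2 W/kg

613.2 W/kg


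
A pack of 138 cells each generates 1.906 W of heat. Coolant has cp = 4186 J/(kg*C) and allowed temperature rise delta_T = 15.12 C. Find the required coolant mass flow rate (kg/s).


Q_total = 138 * 1.906 = 263.03 W
m_dot = Q_total / (cp * dT) = 263.03 / (4186 * 15.12) = 0.004156 kg/s

0.004156 kg/s


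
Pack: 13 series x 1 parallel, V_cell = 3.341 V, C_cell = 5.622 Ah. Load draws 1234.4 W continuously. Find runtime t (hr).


Step 1: E_pack = Ns * V_cell * Np * C_cell = 13 * 3.341 * 1 * 5.622 = 244.18 Wh
Step 2: t = E_pack / P = 244.18 / 1234.4 = 0.1978 hr

0.1978 hr


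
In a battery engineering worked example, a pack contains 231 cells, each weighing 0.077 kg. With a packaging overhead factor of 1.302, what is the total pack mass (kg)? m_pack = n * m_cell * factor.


m_pack = n * m_cell * overhead = 231 * 0.077 * 1.302 = 23.16 kg

23.16 kg


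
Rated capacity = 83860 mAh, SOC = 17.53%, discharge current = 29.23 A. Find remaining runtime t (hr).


Convert: C_total = 83860 mAh = 83.86 Ah
Step 1: remaining = SOC/100 * C_total = 17.53/100 * 83.86 = 14.701 Ah
Step 2: t = remaining / I = 14.701 / 29.23 = 0.5029 hr

0.5029 hr


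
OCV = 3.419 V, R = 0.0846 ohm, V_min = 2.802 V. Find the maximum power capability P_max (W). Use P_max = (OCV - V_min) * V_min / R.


P_max = (OCV - V_min) * V_min / R = (3.419 - 2.802) * 2.802 / 0.0846 = 0.617 * 2.802 / 0.0846 = 20.44 W

20.44 W


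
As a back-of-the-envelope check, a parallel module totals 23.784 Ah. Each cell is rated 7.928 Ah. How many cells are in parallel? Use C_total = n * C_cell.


n = C_total / C_cell = 23.784 / 7.928 = 3

3


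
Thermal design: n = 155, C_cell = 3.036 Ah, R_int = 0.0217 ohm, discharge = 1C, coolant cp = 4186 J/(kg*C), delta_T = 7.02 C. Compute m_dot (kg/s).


Step 1: I = 1 * 3.036 = 3.036 A
Step 2: Q_cell = I^2 * R = 3.036^2 * 0.0217 = 0.20002 W
Step 3: Q_total = 155 * 0.20002 = 31.003 W
Step 4: m_dot = Q_total / (cp * dT) = 31.003 / (4186 * 7.02) = 0.001055 kg/s

0.001055 kg/s


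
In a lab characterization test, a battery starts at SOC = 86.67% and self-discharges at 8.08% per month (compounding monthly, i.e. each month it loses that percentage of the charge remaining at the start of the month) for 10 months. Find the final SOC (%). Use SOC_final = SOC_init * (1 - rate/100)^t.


Monthly retention factor = 1 - 8.08/100 = 0.9192
Over 10 months: factor^10 = 0.43063
SOC_final = 86.67 * 0.43063 = 37.32%

37.32%


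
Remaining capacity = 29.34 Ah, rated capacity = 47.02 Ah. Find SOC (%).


SOC% = 29.34 / 47.02 * 100 = 62.40%

62.40%


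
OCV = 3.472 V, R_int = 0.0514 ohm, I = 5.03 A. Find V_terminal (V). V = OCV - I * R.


IR drop = 5.03 * 0.0514 = 0.25854 V
V = 3.472 - 0.25854 = 3.213 V

3.213 V


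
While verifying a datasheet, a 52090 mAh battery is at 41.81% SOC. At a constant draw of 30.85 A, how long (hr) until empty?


Convert: C_total = 52090 mAh = 52.09 Ah
Step 1: remaining = SOC/100 * C_total = 41.81/100 * 52.09 = 21.779 Ah
Step 2: t = remaining / I = 21.779 / 30.85 = 0.7060 hr

0.7060 hr


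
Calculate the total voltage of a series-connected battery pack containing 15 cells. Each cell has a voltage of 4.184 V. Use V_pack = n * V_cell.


V_pack = n * V_cell = 15 * 4.184 = 62.76 V

62.76 V


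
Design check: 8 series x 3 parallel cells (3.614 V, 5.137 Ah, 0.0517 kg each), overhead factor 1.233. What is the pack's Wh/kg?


Step 1: V_pack = 8 * 3.614 = 28.912 V
Step 2: C_pack = 3 * 5.137 = 15.411 Ah
Step 3: E_pack = V_pack * C_pack = 28.912 * 15.411 = 445.56 Wh
Step 4: m_pack = 8 * 3 * 0.0517 * 1.233 = 1.5299 kg
Step 5: ED = E_pack / m_pack = 445.56 / 1.5299 = 291.2 Wh/kg

291.2 Wh/kg


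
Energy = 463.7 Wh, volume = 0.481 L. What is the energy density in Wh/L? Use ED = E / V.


Volumetric ED = 463.7 Wh / 0.481 L = 964.0 Wh/L

964.0 Wh/L


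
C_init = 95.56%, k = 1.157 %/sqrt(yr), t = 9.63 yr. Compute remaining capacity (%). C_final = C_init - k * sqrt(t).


sqrt(t) = sqrt(9.63) = 3.1032
C_final = 95.56 - 1.157 * 3.1032 = 91.97%

91.97%


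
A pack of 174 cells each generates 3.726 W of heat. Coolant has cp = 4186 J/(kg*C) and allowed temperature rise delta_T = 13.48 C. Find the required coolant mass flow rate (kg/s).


Step 1: Total heat Q = 174 * 3.726 W = 648.32 W
Step 2: denom = cp * dT = 4186 * 13.48 = 56427
Step 3: m_dot = 648.32 / 56427 = 0.01149 kg/s

0.01149 kg/s


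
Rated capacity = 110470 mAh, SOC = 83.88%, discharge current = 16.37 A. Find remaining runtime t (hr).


Convert: C_total = 110470 mAh = 110.47 Ah
Step 1: remaining = SOC/100 * C_total = 83.88/100 * 110.47 = 92.662 Ah
Step 2: t = remaining / I = 92.662 / 16.37 = 5.660 hr

5.660 hr


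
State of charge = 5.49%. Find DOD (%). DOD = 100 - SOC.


Complement of SOC: DOD = 100% - 5.49% = 94.51%

94.51%


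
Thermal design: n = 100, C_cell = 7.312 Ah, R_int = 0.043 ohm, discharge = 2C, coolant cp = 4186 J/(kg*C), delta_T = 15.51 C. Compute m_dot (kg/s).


Step 1: I = 2 * 7.312 = 14.624 A
Step 2: Q_cell = I^2 * R = 14.624^2 * 0.043 = 9.196 W
Step 3: Q_total = 100 * 9.196 = 919.6 W
Step 4: m_dot = Q_total / (cp * dT) = 919.6 / (4186 * 15.51) = 0.01416 kg/s

0.01416 kg/s


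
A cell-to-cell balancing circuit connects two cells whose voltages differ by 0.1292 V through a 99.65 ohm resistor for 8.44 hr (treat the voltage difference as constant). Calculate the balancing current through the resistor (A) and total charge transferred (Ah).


First, Ohm's law: I_bal = 0.1292 V / 99.65 ohm = 0.0012965 A
Then Q = I * t = 0.0012965 A * 8.44 hr = 0.01094 Ah

I=0.0012965 A, Q=0.01094 Ah


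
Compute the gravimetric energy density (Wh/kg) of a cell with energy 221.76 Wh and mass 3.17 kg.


ED = E / m = 221.76 / 3.17 = 69.96 Wh/kg

69.96 Wh/kg


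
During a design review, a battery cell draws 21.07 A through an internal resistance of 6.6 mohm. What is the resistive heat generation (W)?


Convert: R = 6.6 mohm = 0.0066 ohm
I^2 = 443.94
Q = 443.94 * 0.0066 = 2.930 W

2.930 W


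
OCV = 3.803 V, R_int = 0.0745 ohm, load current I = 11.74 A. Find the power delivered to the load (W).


Step 1: V_terminal = OCV - I*R = 3.803 - 11.74 * 0.0745 = 2.9284 V
Step 2: P_out = V_terminal * I = 2.9284 * 11.74 = 34.38 W

34.38 W


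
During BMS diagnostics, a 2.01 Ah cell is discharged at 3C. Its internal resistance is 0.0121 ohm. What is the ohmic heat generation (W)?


Step 1: I = C_rate * capacity = 3 * 2.01 = 6.03 A
Step 2: Q = I^2 * R = 6.03^2 * 0.0121 = 36.361 * 0.0121 = 0.4400 W

0.4400 W


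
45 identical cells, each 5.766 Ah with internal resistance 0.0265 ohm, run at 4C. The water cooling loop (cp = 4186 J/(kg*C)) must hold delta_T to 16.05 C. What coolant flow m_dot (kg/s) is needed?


Step 1: I = 4 * 5.766 = 23.064 A
Step 2: Q_cell = I^2 * R = 23.064^2 * 0.0265 = 14.097 W
Step 3: Q_total = 45 * 14.097 = 634.37 W
Step 4: m_dot = Q_total / (cp * dT) = 634.37 / (4186 * 16.05) = 0.009442 kg/s

0.009442 kg/s


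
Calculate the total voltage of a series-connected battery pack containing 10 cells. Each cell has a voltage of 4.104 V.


Series voltages add: 10 * 4.104 V = 41.04 V

41.04 V


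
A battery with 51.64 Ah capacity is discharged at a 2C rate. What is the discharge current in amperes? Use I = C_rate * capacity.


At 2C: I = 2 * 51.64 Ah = 103.28 A

103.28 A


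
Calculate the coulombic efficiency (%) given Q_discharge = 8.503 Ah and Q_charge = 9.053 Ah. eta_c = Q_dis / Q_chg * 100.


Coulombic efficiency = 8.503/9.053 * 100% = 93.92%

93.92%


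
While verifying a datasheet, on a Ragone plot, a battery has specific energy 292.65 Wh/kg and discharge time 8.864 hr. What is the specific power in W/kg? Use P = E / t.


P_specific = E / t = 292.65 / 8.864 = 33.02 W/kg

33.02 W/kg


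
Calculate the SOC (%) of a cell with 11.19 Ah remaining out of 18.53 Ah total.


SOC = (remaining / total) * 100 = (11.19 / 18.53) * 100 = 60.39%

60.39%


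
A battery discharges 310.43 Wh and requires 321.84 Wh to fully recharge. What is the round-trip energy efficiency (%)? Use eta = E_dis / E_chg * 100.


eta_e = E_dis / E_chg * 100 = 310.43 / 321.84 * 100 = 96.45%

96.45%


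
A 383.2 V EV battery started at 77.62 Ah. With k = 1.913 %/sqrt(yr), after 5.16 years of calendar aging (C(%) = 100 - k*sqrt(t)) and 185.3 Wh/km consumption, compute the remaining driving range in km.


Step 1: capacity retention = 100 - 1.913 * sqrt(5.16) = 100 - 1.913 * 2.2716 = 95.654%
Step 2: C_now = 77.62 * 95.654/100 = 74.247 Ah
Step 3: E_pack = V * C_now = 383.2 * 74.247 = 28451 Wh
Step 4: range = E_pack / consumption = 28451 / 185.3 = 153.5 km

153.5 km


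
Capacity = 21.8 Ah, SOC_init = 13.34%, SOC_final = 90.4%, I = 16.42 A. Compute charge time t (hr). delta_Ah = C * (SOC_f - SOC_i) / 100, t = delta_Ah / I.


Step 1: dSOC = 90.4% - 13.34% = 77.06%
Step 2: delta_Ah = 21.8 * 77.06 / 100 = 16.799 Ah
Step 3: t = 16.799 / 16.42 = 1.023 hr

1.023 hr


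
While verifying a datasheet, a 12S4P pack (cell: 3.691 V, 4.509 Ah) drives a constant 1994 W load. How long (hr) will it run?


Step 1: E_pack = Ns * V_cell * Np * C_cell = 12 * 3.691 * 4 * 4.509 = 798.85 Wh
Step 2: t = E_pack / P = 798.85 / 1994 = 0.4006 hr

0.4006 hr


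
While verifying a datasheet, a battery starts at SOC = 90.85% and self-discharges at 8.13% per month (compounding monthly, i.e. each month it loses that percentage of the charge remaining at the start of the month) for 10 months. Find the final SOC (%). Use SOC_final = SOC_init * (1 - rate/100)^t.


decay = (1 - 8.13/100)^10 = 0.42829
SOC_final = 90.85 * 0.42829 = 38.91%

38.91%


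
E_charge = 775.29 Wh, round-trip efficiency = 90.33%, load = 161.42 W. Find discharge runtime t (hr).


Step 1: E_discharge = eta/100 * E_charge = 90.33/100 * 775.29 = 700.32 Wh
Step 2: t = E_discharge / P = 700.32 / 161.42 = 4.338 hr

4.338 hr


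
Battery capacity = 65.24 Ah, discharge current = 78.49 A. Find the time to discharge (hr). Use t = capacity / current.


Runtime = 65.24 Ah / 78.49 A = 0.8312 hr

0.8312 hr


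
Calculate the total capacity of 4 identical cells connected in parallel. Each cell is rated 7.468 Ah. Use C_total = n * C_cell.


C_total = 4 * 7.468 = 29.872 Ah

29.872 Ah


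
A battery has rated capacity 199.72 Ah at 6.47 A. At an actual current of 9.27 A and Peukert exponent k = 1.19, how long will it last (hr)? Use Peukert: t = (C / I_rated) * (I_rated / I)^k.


Step 1: t_rated = C / I_rated = 199.72 / 6.47 = 30.869 hr
Step 2: ratio = 6.47 / 9.27 = 0.69795
Step 3: ratio^k = 0.69795^1.19 = 0.65185
Step 4: t = t_rated * ratio^k = 30.869 * 0.65185 = 20.12 hr

20.12 hr


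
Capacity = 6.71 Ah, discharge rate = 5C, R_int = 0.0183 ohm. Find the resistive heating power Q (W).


Step 1: I = C_rate * capacity = 5 * 6.71 = 33.55 A
Step 2: Q = I^2 * R = 33.55^2 * 0.0183 = 1125.6 * 0.0183 = 20.60 W

20.60 W


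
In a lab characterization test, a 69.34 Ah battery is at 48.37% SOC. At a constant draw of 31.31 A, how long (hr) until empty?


Step 1: remaining = SOC/100 * C_total = 48.37/100 * 69.34 = 33.54 Ah
Step 2: t = remaining / I = 33.54 / 31.31 = 1.071 hr

1.071 hr


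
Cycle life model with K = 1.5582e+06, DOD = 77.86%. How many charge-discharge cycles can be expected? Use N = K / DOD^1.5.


DOD^1.5 = 687.02
N = K / DOD^1.5 = 1.5582e+06 / 687.02 = 2268

2268 cycles


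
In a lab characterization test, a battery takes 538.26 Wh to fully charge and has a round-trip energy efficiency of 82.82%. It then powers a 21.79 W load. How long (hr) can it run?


Step 1: E_discharge = eta/100 * E_charge = 82.82/100 * 538.26 = 445.79 Wh
Step 2: t = E_discharge / P = 445.79 / 21.79 = 20.46 hr

20.46 hr


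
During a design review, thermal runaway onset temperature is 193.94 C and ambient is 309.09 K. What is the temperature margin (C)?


Convert: T_ambient = 309.09 K = 35.94 C
margin = 193.94 - 35.94 = 158 C

158 C


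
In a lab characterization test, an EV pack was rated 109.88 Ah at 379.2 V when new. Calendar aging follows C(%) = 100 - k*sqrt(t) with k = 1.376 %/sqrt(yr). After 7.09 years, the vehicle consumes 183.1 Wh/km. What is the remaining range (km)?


Step 1: capacity retention = 100 - 1.376 * sqrt(7.09) = 100 - 1.376 * 2.6627 = 96.336%
Step 2: C_now = 109.88 * 96.336/100 = 105.85 Ah
Step 3: E_pack = V * C_now = 379.2 * 105.85 = 40138 Wh
Step 4: range = E_pack / consumption = 40138 / 183.1 = 219.2 km

219.2 km


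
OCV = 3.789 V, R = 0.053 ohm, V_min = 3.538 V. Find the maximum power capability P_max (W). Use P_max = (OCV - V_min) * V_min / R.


P_max = (OCV - V_min) * V_min / R = (3.789 - 3.538) * 3.538 / 0.053 = 0.251 * 3.538 / 0.053 = 16.76 W

16.76 W


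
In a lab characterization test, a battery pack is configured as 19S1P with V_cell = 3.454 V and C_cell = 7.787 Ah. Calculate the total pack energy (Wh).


V_pack = 19 * 3.454 = 65.626 V
C_pack = 1 * 7.787 = 7.787 Ah
E = V_pack * C_pack = 65.626 * 7.787 = 511.0 Wh

511.0 Wh


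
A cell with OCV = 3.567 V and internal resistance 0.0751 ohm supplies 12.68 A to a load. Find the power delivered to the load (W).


Step 1: V_terminal = OCV - I*R = 3.567 - 12.68 * 0.0751 = 2.6147 V
Step 2: P_out = V_terminal * I = 2.6147 * 12.68 = 33.15 W

33.15 W


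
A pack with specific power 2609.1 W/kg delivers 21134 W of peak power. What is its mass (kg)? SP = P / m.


m = P / SP = 21134 / 2609.1 = 8.100 kg

8.100 kg


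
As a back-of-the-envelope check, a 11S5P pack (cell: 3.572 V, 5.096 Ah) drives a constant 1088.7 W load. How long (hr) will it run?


Step 1: E_pack = Ns * V_cell * Np * C_cell = 11 * 3.572 * 5 * 5.096 = 1001.2 Wh
Step 2: t = E_pack / P = 1001.2 / 1088.7 = 0.9196 hr

0.9196 hr


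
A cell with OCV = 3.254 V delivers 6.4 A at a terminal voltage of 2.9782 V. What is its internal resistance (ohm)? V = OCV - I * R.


R = (OCV - V) / I = (3.254 - 2.9782) / 6.4 = 0.04309 ohm

0.04309 ohm


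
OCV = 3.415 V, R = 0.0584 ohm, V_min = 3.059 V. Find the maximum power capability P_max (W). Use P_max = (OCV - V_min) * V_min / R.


P_max = (OCV - V_min) * V_min / R = (3.415 - 3.059) * 3.059 / 0.0584 = 0.356 * 3.059 / 0.0584 = 18.65 W

18.65 W


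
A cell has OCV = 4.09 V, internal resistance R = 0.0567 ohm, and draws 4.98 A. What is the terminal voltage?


V = OCV - I*R = 4.09 - 4.98 * 0.0567 = 3.808 V

3.808 V


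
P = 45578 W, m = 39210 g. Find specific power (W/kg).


Convert: m = 39210 g = 39.21 kg
Specific power = 45578 W / 39.21 kg = 1162 W/kg

1162 W/kg


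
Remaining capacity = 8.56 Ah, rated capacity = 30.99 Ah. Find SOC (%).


SOC% = 8.56 / 30.99 * 100 = 27.62%

27.62%


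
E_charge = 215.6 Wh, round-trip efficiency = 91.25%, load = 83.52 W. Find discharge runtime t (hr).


Step 1: E_discharge = eta/100 * E_charge = 91.25/100 * 215.6 = 196.74 Wh
Step 2: t = E_discharge / P = 196.74 / 83.52 = 2.356 hr

2.356 hr


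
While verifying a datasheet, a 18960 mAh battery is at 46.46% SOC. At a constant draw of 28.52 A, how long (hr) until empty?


Convert: C_total = 18960 mAh = 18.96 Ah
Step 1: remaining = SOC/100 * C_total = 46.46/100 * 18.96 = 8.8088 Ah
Step 2: t = remaining / I = 8.8088 / 28.52 = 0.3089 hr

0.3089 hr


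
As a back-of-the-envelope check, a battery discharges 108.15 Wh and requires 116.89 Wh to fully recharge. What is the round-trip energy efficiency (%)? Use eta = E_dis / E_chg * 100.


eta_e = E_dis / E_chg * 100 = 108.15 / 116.89 * 100 = 92.52%

92.52%


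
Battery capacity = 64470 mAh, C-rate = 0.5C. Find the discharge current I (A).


Convert: capacity = 64470 mAh = 64.47 Ah
I = C_rate * capacity = 0.5 * 64.47 = 32.235 A

32.235 A


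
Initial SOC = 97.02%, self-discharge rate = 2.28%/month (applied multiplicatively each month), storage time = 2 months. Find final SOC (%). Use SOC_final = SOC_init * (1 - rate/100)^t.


decay = (1 - 2.28/100)^2 = 0.95492
SOC_final = 97.02 * 0.95492 = 92.65%

92.65%


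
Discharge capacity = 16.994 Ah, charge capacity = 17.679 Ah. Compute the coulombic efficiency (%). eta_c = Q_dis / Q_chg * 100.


Coulombic efficiency = 16.994/17.679 * 100% = 96.13%

96.13%


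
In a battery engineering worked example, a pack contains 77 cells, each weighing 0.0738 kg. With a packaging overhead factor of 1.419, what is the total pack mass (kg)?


m_pack = n * m_cell * overhead = 77 * 0.0738 * 1.419 = 8.064 kg

8.064 kg


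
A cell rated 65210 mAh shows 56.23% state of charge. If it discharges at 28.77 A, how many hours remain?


Convert: C_total = 65210 mAh = 65.21 Ah
Step 1: remaining = SOC/100 * C_total = 56.23/100 * 65.21 = 36.668 Ah
Step 2: t = remaining / I = 36.668 / 28.77 = 1.275 hr

1.275 hr


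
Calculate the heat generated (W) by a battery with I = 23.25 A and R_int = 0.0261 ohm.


Q = I^2 * R = 23.25^2 * 0.0261 = 14.11 W

14.11 W


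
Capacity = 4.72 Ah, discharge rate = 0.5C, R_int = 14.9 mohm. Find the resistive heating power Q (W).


Convert: R = 14.9 mohm = 0.0149 ohm
Step 1: I = C_rate * capacity = 0.5 * 4.72 = 2.36 A
Step 2: Q = I^2 * R = 2.36^2 * 0.0149 = 5.5696 * 0.0149 = 0.08299 W

0.08299 W


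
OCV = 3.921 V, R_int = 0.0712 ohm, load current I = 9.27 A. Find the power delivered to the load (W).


Step 1: V_terminal = OCV - I*R = 3.921 - 9.27 * 0.0712 = 3.261 V
Step 2: P_out = V_terminal * I = 3.261 * 9.27 = 30.23 W

30.23 W


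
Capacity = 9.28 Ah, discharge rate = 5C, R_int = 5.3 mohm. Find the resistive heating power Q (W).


Convert: R = 5.3 mohm = 0.0053 ohm
Step 1: I = C_rate * capacity = 5 * 9.28 = 46.4 A
Step 2: Q = I^2 * R = 46.4^2 * 0.0053 = 2153 * 0.0053 = 11.41 W

11.41 W


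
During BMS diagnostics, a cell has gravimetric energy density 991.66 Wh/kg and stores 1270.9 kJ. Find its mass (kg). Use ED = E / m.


Convert: E = 1270.9 kJ = 353.03 Wh
m = E / ED = 353.03 / 991.66 = 0.3560 kg

0.3560 kg


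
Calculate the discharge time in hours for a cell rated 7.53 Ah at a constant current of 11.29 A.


t = capacity / current = 7.53 / 11.29 = 0.6670 hr

0.6670 hr


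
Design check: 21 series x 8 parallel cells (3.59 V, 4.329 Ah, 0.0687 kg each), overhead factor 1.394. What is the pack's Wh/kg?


Step 1: V_pack = 21 * 3.59 = 75.39 V
Step 2: C_pack = 8 * 4.329 = 34.632 Ah
Step 3: E_pack = V_pack * C_pack = 75.39 * 34.632 = 2610.9 Wh
Step 4: m_pack = 21 * 8 * 0.0687 * 1.394 = 16.089 kg
Step 5: ED = E_pack / m_pack = 2610.9 / 16.089 = 162.3 Wh/kg

162.3 Wh/kg


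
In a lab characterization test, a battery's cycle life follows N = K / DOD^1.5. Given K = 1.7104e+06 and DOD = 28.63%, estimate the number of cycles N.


Step 1: DOD^1.5 = 28.63^1.5 = 153.19
Step 2: N = 1.7104e+06 / 153.19 = 11170 cycles

11170 cycles


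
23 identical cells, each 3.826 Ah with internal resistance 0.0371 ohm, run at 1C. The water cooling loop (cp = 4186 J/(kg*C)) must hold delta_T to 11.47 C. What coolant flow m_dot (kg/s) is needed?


Step 1: I = 1 * 3.826 = 3.826 A
Step 2: Q_cell = I^2 * R = 3.826^2 * 0.0371 = 0.54308 W
Step 3: Q_total = 23 * 0.54308 = 12.491 W
Step 4: m_dot = Q_total / (cp * dT) = 12.491 / (4186 * 11.47) = 2.602e-04 kg/s

2.602e-04 kg/s


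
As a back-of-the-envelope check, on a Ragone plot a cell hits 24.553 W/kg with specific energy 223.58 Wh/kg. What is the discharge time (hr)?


t = E / P = 223.58 / 24.553 = 9.106 hr

9.106 hr


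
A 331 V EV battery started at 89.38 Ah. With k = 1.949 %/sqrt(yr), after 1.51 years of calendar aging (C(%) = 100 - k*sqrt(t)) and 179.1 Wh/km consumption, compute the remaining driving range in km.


Step 1: capacity retention = 100 - 1.949 * sqrt(1.51) = 100 - 1.949 * 1.2288 = 97.605%
Step 2: C_now = 89.38 * 97.605/100 = 87.239 Ah
Step 3: E_pack = V * C_now = 331 * 87.239 = 28876 Wh
Step 4: range = E_pack / consumption = 28876 / 179.1 = 161.2 km

161.2 km


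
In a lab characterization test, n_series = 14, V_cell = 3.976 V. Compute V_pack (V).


V_pack = n * V_cell = 14 * 3.976 = 55.664 V

55.664 V


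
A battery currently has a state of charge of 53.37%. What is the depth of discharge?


DOD = 100 - SOC = 100 - 53.37 = 46.63%

46.63%


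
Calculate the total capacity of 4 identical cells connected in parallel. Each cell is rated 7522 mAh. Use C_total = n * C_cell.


Convert: C_cell = 7522 mAh = 7.522 Ah
C_total = 4 * 7.522 = 30.088 Ah

30.088 Ah


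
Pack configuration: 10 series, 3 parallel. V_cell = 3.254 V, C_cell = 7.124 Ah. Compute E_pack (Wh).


E = Ns * Vcell * Np * Ccell = 10 * 3.254 * 3 * 7.124 = 695.4 Wh

695.4 Wh


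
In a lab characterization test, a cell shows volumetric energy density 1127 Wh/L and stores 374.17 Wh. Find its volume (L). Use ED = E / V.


V = E / ED = 374.17 / 1127 = 0.3320 L

0.3320 L


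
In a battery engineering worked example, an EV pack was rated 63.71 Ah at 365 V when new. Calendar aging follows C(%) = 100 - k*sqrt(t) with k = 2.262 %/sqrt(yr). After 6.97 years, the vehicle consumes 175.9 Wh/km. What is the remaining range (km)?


Step 1: capacity retention = 100 - 2.262 * sqrt(6.97) = 100 - 2.262 * 2.6401 = 94.028%
Step 2: C_now = 63.71 * 94.028/100 = 59.905 Ah
Step 3: E_pack = V * C_now = 365 * 59.905 = 21865 Wh
Step 4: range = E_pack / consumption = 21865 / 175.9 = 124.3 km

124.3 km


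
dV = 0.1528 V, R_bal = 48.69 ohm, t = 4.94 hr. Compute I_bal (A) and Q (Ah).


First, Ohm's law: I_bal = 0.1528 V / 48.69 ohm = 0.0031382 A
Then Q = I * t = 0.0031382 A * 4.94 hr = 0.01550 Ah

I=0.0031382 A, Q=0.01550 Ah


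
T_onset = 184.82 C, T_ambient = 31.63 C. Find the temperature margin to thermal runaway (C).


margin = T_onset - T_ambient = 184.82 - 31.63 = 153.19 C

153.19 C


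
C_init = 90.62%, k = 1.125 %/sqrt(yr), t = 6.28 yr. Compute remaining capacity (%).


Step 1: sqrt(6.28 yr) = 2.506
Step 2: drop = 1.125 * 2.506 = 2.8193
Step 3: C_final = 90.62 - 2.8193 = 87.80%

87.80%


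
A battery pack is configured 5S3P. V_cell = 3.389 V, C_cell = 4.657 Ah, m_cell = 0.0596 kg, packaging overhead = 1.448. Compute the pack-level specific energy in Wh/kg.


Step 1: V_pack = 5 * 3.389 = 16.945 V
Step 2: C_pack = 3 * 4.657 = 13.971 Ah
Step 3: E_pack = V_pack * C_pack = 16.945 * 13.971 = 236.74 Wh
Step 4: m_pack = 5 * 3 * 0.0596 * 1.448 = 1.2945 kg
Step 5: ED = E_pack / m_pack = 236.74 / 1.2945 = 182.9 Wh/kg

182.9 Wh/kg


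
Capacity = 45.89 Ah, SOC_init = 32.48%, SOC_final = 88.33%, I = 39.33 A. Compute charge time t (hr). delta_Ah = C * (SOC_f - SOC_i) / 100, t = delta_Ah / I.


Step 1: dSOC = 88.33% - 32.48% = 55.85%
Step 2: delta_Ah = 45.89 * 55.85 / 100 = 25.63 Ah
Step 3: t = 25.63 / 39.33 = 0.6517 hr

0.6517 hr


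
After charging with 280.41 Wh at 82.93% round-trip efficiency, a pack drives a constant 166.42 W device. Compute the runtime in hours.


Step 1: E_discharge = eta/100 * E_charge = 82.93/100 * 280.41 = 232.54 Wh
Step 2: t = E_discharge / P = 232.54 / 166.42 = 1.397 hr

1.397 hr


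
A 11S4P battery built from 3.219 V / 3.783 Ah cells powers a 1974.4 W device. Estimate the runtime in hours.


Step 1: E_pack = Ns * V_cell * Np * C_cell = 11 * 3.219 * 4 * 3.783 = 535.81 Wh
Step 2: t = E_pack / P = 535.81 / 1974.4 = 0.2714 hr

0.2714 hr


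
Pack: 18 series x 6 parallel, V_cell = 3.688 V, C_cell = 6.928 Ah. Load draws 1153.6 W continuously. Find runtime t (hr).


Step 1: E_pack = Ns * V_cell * Np * C_cell = 18 * 3.688 * 6 * 6.928 = 2759.5 Wh
Step 2: t = E_pack / P = 2759.5 / 1153.6 = 2.392 hr

2.392 hr


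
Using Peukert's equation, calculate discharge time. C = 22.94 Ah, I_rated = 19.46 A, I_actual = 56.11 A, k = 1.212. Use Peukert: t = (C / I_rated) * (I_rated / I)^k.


t_rated = C / I_rated = 22.94 / 19.46 = 1.1788 hr
(I_rated/I)^k = (0.34682)^1.212 = 0.27708
t = t_rated * (I_rated/I)^k = 1.1788 * 0.27708 = 0.3266 hr

0.3266 hr


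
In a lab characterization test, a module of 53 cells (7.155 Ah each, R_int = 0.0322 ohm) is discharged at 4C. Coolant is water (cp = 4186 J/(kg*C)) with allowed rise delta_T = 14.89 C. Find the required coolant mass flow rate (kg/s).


Step 1: I = 4 * 7.155 = 28.62 A
Step 2: Q_cell = I^2 * R = 28.62^2 * 0.0322 = 26.375 W
Step 3: Q_total = 53 * 26.375 = 1397.9 W
Step 4: m_dot = Q_total / (cp * dT) = 1397.9 / (4186 * 14.89) = 0.02243 kg/s

0.02243 kg/s


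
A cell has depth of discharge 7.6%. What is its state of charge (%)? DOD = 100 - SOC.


SOC = 100 - DOD = 100 - 7.6 = 92.4%

92.4%


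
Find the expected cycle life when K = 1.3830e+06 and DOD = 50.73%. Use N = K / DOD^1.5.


DOD^1.5 = 361.32
N = K / DOD^1.5 = 1.3830e+06 / 361.32 = 3828

3828 cycles


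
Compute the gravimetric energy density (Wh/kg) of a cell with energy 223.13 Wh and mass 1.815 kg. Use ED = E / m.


Specific energy = 223.13 Wh / 1.815 kg = 122.9 Wh/kg

122.9 Wh/kg


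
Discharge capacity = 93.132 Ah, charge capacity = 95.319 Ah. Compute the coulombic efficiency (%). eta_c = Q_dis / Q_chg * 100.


Coulombic efficiency = 93.132/95.319 * 100% = 97.71%

97.71%


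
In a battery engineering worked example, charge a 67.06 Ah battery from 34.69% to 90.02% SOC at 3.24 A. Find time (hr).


delta_Ah = 67.06 * (90.02 - 34.69) / 100 = 37.104 Ah
t = delta_Ah / I = 37.104 / 3.24 = 11.45 hr

11.45 hr


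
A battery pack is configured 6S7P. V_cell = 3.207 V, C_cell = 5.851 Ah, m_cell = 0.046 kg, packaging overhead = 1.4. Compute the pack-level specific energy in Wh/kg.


Step 1: V_pack = 6 * 3.207 = 19.242 V
Step 2: C_pack = 7 * 5.851 = 40.957 Ah
Step 3: E_pack = V_pack * C_pack = 19.242 * 40.957 = 788.09 Wh
Step 4: m_pack = 6 * 7 * 0.046 * 1.4 = 2.7048 kg
Step 5: ED = E_pack / m_pack = 788.09 / 2.7048 = 291.4 Wh/kg

291.4 Wh/kg


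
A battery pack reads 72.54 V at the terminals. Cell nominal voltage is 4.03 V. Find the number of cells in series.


Rearranging: n = V_pack / V_cell = 72.54 / 4.03 = 18 cells

18


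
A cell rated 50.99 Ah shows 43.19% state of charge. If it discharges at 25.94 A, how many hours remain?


Step 1: remaining = SOC/100 * C_total = 43.19/100 * 50.99 = 22.023 Ah
Step 2: t = remaining / I = 22.023 / 25.94 = 0.8490 hr

0.8490 hr


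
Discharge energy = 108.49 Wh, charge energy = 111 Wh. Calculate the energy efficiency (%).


Round-trip efficiency = 108.49/111 * 100% = 97.74%

97.74%


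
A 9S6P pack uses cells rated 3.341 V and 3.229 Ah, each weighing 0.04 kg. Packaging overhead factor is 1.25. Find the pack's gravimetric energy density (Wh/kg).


Step 1: V_pack = 9 * 3.341 = 30.069 V
Step 2: C_pack = 6 * 3.229 = 19.374 Ah
Step 3: E_pack = V_pack * C_pack = 30.069 * 19.374 = 582.56 Wh
Step 4: m_pack = 9 * 6 * 0.04 * 1.25 = 2.7 kg
Step 5: ED = E_pack / m_pack = 582.56 / 2.7 = 215.8 Wh/kg

215.8 Wh/kg


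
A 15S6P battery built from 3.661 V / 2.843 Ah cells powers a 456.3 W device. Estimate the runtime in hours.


Step 1: E_pack = Ns * V_cell * Np * C_cell = 15 * 3.661 * 6 * 2.843 = 936.74 Wh
Step 2: t = E_pack / P = 936.74 / 456.3 = 2.053 hr

2.053 hr


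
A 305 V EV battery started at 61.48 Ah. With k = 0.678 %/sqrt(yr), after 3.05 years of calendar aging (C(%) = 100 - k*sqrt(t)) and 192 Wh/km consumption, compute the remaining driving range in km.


Step 1: capacity retention = 100 - 0.678 * sqrt(3.05) = 100 - 0.678 * 1.7464 = 98.816%
Step 2: C_now = 61.48 * 98.816/100 = 60.752 Ah
Step 3: E_pack = V * C_now = 305 * 60.752 = 18529 Wh
Step 4: range = E_pack / consumption = 18529 / 192 = 96.51 km

96.51 km


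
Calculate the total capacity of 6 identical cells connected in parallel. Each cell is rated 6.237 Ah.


Parallel capacities add: 6 * 6.237 Ah = 37.422 Ah

37.422 Ah


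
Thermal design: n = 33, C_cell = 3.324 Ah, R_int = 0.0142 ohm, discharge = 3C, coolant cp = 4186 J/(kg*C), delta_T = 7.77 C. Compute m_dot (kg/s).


Step 1: I = 3 * 3.324 = 9.972 A
Step 2: Q_cell = I^2 * R = 9.972^2 * 0.0142 = 1.4121 W
Step 3: Q_total = 33 * 1.4121 = 46.599 W
Step 4: m_dot = Q_total / (cp * dT) = 46.599 / (4186 * 7.77) = 0.001433 kg/s

0.001433 kg/s


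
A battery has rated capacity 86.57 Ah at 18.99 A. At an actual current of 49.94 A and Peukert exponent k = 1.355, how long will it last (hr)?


Step 1: t_rated = C / I_rated = 86.57 / 18.99 = 4.5587 hr
Step 2: ratio = 18.99 / 49.94 = 0.38026
Step 3: ratio^k = 0.38026^1.355 = 0.26978
Step 4: t = t_rated * ratio^k = 4.5587 * 0.26978 = 1.230 hr

1.230 hr


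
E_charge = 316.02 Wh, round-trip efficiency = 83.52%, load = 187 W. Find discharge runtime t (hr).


Step 1: E_discharge = eta/100 * E_charge = 83.52/100 * 316.02 = 263.94 Wh
Step 2: t = E_discharge / P = 263.94 / 187 = 1.411 hr

1.411 hr


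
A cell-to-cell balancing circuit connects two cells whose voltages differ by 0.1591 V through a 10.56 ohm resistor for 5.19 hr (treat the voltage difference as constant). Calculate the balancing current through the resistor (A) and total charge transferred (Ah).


I_bal = dV / R = 0.1591 / 10.56 = 0.015066 A
Q = I_bal * t = 0.015066 * 5.19 = 0.07819 Ah

I=0.015066 A, Q=0.07819 Ah


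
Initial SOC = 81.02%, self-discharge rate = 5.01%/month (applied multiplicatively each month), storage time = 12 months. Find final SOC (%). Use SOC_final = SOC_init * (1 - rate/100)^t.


decay = (1 - 5.01/100)^12 = 0.53968
SOC_final = 81.02 * 0.53968 = 43.72%

43.72%
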